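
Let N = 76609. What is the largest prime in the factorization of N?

76609 = 13 · 5893
5893 = 71 · 83
83 is prime.
So 76609 = 13 · 71 · 83; the largest prime factor is 83.

83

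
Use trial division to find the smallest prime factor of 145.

145 is odd.
Digit sum 10, not divisible by 3.
Ends in 5: divisible by 5.

5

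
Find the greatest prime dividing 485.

97

485 = 5 · 97
97 is prime.
So 485 = 5 · 97; the largest prime factor is 97.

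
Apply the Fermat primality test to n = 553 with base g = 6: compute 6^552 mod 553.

6^1 ≡ 6 (mod 553)
6^2 ≡ 6^2 = 36 ≡ 36 (mod 553)
6^4 ≡ 36^2 = 1296 ≡ 190 (mod 553)
6^8 ≡ 190^2 = 36100 ≡ 155 (mod 553)
6^16 ≡ 155^2 = 24025 ≡ 246 (mod 553)
6^32 ≡ 246^2 = 60516 ≡ 239 (mod 553)
6^64 ≡ 239^2 = 57121 ≡ 162 (mod 553)
6^128 ≡ 162^2 = 26244 ≡ 253 (mod 553)
6^256 ≡ 253^2 = 64009 ≡ 414 (mod 553)
6^512 ≡ 414^2 = 171396 ≡ 519 (mod 553)
552 = 512 + 32 + 8 in binary powers of 2.
So 6^552 ≡ 519 · 239 · 155 ≡ 204 (mod 553).
Since 204 ≠ 1, base 6 is a Fermat witness: 553 is composite.

204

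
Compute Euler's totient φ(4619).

4440

Factor: 4619 = 31 · 149.
φ(4619) = (31−1) · (149−1) = 30 · 148 = 4440.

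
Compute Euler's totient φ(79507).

77658

Factor: 79507 = 43^3.
φ(79507) = 43^2·(43−1) = 77658.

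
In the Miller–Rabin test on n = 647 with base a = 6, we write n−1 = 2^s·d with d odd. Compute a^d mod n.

1

647 − 1 = 646 = 2^1 · 323, so d = 323.
6^1 ≡ 6 (mod 647)
6^2 ≡ 6^2 = 36 ≡ 36 (mod 647)
6^4 ≡ 36^2 = 1296 ≡ 2 (mod 647)
6^8 ≡ 2^2 = 4 ≡ 4 (mod 647)
6^16 ≡ 4^2 = 16 ≡ 16 (mod 647)
6^32 ≡ 16^2 = 256 ≡ 256 (mod 647)
6^64 ≡ 256^2 = 65536 ≡ 189 (mod 647)
6^128 ≡ 189^2 = 35721 ≡ 136 (mod 647)
6^256 ≡ 136^2 = 18496 ≡ 380 (mod 647)
323 = 256 + 64 + 2 + 1 in binary powers of 2.
So 6^323 ≡ 380 · 189 · 36 · 6 ≡ 1 (mod 647).
Since 6^d ≡ 1 (mod 647), base 6 does not prove 647 composite.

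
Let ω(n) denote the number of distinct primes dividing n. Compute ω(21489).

4

21489 = 3 · 7163
7163 = 13 · 551
551 = 19 · 29
21489 = 3 · 13 · 19 · 29, which has 4 distinct prime factors.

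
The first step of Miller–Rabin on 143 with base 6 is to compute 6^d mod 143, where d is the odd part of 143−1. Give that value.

50

143 − 1 = 142 = 2^1 · 71, so d = 71.
6^1 ≡ 6 (mod 143)
6^2 ≡ 6^2 = 36 ≡ 36 (mod 143)
6^4 ≡ 36^2 = 1296 ≡ 9 (mod 143)
6^8 ≡ 9^2 = 81 ≡ 81 (mod 143)
6^16 ≡ 81^2 = 6561 ≡ 126 (mod 143)
6^32 ≡ 126^2 = 15876 ≡ 3 (mod 143)
6^64 ≡ 3^2 = 9 ≡ 9 (mod 143)
71 = 64 + 4 + 2 + 1 in binary powers of 2.
So 6^71 ≡ 9 · 9 · 36 · 6 ≡ 50 (mod 143).
Squaring chain: 50; never reaches −1, so base 6 is a Miller–Rabin witness that 143 is composite.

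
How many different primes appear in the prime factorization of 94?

2

94 = 2 · 47
94 = 2 · 47, which has 2 distinct prime factors.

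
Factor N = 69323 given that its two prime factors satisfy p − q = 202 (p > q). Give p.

383

Since p = q + 202, we have 69323 = q(q + 202), so q² + 202q − 69323 = 0.
Discriminant: 202² + 4·69323 = 40804 + 277292 = 318096; √318096 = 564.
q = (−202 + 564)/2 = 181, and p = q + 202 = 383.
Check: 181 · 383 = 69323.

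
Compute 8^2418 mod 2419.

8^1 ≡ 8 (mod 2419)
8^2 ≡ 8^2 = 64 ≡ 64 (mod 2419)
8^4 ≡ 64^2 = 4096 ≡ 1677 (mod 2419)
8^8 ≡ 1677^2 = 2812329 ≡ 1451 (mod 2419)
8^16 ≡ 1451^2 = 2105401 ≡ 871 (mod 2419)
8^32 ≡ 871^2 = 758641 ≡ 1494 (mod 2419)
8^64 ≡ 1494^2 = 2232036 ≡ 1718 (mod 2419)
8^128 ≡ 1718^2 = 2951524 ≡ 344 (mod 2419)
8^256 ≡ 344^2 = 118336 ≡ 2224 (mod 2419)
8^512 ≡ 2224^2 = 4946176 ≡ 1740 (mod 2419)
8^1024 ≡ 1740^2 = 3027600 ≡ 1431 (mod 2419)
8^2048 ≡ 1431^2 = 2047761 ≡ 1287 (mod 2419)
2418 = 2048 + 256 + 64 + 32 + 16 + 2 in binary powers of 2.
So 8^2418 ≡ 1287 · 2224 · 1718 · 1494 · 871 · 64 ≡ 1255 (mod 2419).
Since 1255 ≠ 1, base 8 is a Fermat witness: 2419 is composite.

1255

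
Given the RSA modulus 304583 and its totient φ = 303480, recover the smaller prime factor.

φ(n) = (p−1)(q−1) = n − (p+q) + 1, so p + q = 304583 − 303480 + 1 = 1104.
p and q are the roots of t² − 1104t + 304583 = 0.
Discriminant: 1104² − 4·304583 = 1218816 − 1218332 = 484; √484 = 22.
q = (1104 − 22)/2 = 541, p = (1104 + 22)/2 = 563.
Check: 541 · 563 = 304583.

541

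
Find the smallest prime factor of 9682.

9682 is even: 2 divides it.

2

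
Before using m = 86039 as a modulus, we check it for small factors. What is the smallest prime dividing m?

86039 is odd.
Digit sum 26, not divisible by 3.
Ends in 9: not divisible by 5.
7: 86039 = 7·12291 + 2
11: 86039 = 11·7821 + 8
13: 86039 = 13·6618 + 5
17: 86039 = 17·5061 + 2
19: 86039 = 19·4528 + 7
23: 86039 = 23·3740 + 19
29: 86039 = 29·2966 + 25
31: 86039 = 31·2775 + 14
37: 86039 = 37·2325 + 14
41: 86039 = 41·2098 + 21
43: 86039 = 43·2000 + 39
47: 86039 = 47·1830 + 29
53: 86039 = 53·1623 + 20
59: 86039 = 59·1458 + 17
61: 86039 = 61·1410 + 29
67: 86039 = 67·1284 + 11
71: 86039 = 71·1211 + 58
73: 86039 = 73·1178 + 45
79: 86039 = 79·1089 + 8
83: 86039 = 83·1036 + 51
89: 86039 = 89·966 + 65
97: 86039 = 97·887

97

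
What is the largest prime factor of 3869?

3869 = 53 · 73
73 is prime.
So 3869 = 53 · 73; the largest prime factor is 73.

73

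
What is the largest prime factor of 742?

53

742 = 2 · 371
371 = 7 · 53
53 is prime.
So 742 = 2 · 7 · 53; the largest prime factor is 53.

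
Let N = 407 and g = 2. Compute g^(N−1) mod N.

284

2^1 ≡ 2 (mod 407)
2^2 ≡ 2^2 = 4 ≡ 4 (mod 407)
2^4 ≡ 4^2 = 16 ≡ 16 (mod 407)
2^8 ≡ 16^2 = 256 ≡ 256 (mod 407)
2^16 ≡ 256^2 = 65536 ≡ 9 (mod 407)
2^32 ≡ 9^2 = 81 ≡ 81 (mod 407)
2^64 ≡ 81^2 = 6561 ≡ 49 (mod 407)
2^128 ≡ 49^2 = 2401 ≡ 366 (mod 407)
2^256 ≡ 366^2 = 133956 ≡ 53 (mod 407)
406 = 256 + 128 + 16 + 4 + 2 in binary powers of 2.
So 2^406 ≡ 53 · 366 · 9 · 16 · 4 ≡ 284 (mod 407).
Since 284 ≠ 1, base 2 is a Fermat witness: 407 is composite.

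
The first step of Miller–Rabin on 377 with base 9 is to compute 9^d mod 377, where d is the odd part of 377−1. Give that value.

237

377 − 1 = 376 = 2^3 · 47, so d = 47.
9^1 ≡ 9 (mod 377)
9^2 ≡ 9^2 = 81 ≡ 81 (mod 377)
9^4 ≡ 81^2 = 6561 ≡ 152 (mod 377)
9^8 ≡ 152^2 = 23104 ≡ 107 (mod 377)
9^16 ≡ 107^2 = 11449 ≡ 139 (mod 377)
9^32 ≡ 139^2 = 19321 ≡ 94 (mod 377)
47 = 32 + 8 + 4 + 2 + 1 in binary powers of 2.
So 9^47 ≡ 94 · 107 · 152 · 81 · 9 ≡ 237 (mod 377).
Squaring chain: 237 → 373 → 16; never reaches −1, so base 9 is a Miller–Rabin witness that 377 is composite.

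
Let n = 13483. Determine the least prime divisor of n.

97

13483 is odd.
Digit sum 19, not divisible by 3.
Ends in 3: not divisible by 5.
7: 13483 = 7·1926 + 1
11: 13483 = 11·1225 + 8
13: 13483 = 13·1037 + 2
17: 13483 = 17·793 + 2
19: 13483 = 19·709 + 12
23: 13483 = 23·586 + 5
29: 13483 = 29·464 + 27
31: 13483 = 31·434 + 29
37: 13483 = 37·364 + 15
41: 13483 = 41·328 + 35
43: 13483 = 43·313 + 24
47: 13483 = 47·286 + 41
53: 13483 = 53·254 + 21
59: 13483 = 59·228 + 31
61: 13483 = 61·221 + 2
67: 13483 = 67·201 + 16
71: 13483 = 71·189 + 64
73: 13483 = 73·184 + 51
79: 13483 = 79·170 + 53
83: 13483 = 83·162 + 37
89: 13483 = 89·151 + 44
97: 13483 = 97·139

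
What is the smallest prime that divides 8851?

53

8851 is odd.
Digit sum 22, not divisible by 3.
Ends in 1: not divisible by 5.
7: 8851 = 7·1264 + 3
11: 8851 = 11·804 + 7
13: 8851 = 13·680 + 11
17: 8851 = 17·520 + 11
19: 8851 = 19·465 + 16
23: 8851 = 23·384 + 19
29: 8851 = 29·305 + 6
31: 8851 = 31·285 + 16
37: 8851 = 37·239 + 8
41: 8851 = 41·215 + 36
43: 8851 = 43·205 + 36
47: 8851 = 47·188 + 15
53: 8851 = 53·167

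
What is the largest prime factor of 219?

219 = 3 · 73
73 is prime.
So 219 = 3 · 73; the largest prime factor is 73.

73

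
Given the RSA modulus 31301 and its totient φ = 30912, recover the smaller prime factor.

φ(n) = (p−1)(q−1) = n − (p+q) + 1, so p + q = 31301 − 30912 + 1 = 390.
p and q are the roots of t² − 390t + 31301 = 0.
Discriminant: 390² − 4·31301 = 152100 − 125204 = 26896; √26896 = 164.
q = (390 − 164)/2 = 113, p = (390 + 164)/2 = 277.
Check: 113 · 277 = 31301.

113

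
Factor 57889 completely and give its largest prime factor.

57889 = 13 · 4453
4453 = 61 · 73
73 is prime.
So 57889 = 13 · 61 · 73; the largest prime factor is 73.

73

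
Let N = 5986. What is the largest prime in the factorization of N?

5986 = 2 · 2993
2993 = 41 · 73
73 is prime.
So 5986 = 2 · 41 · 73; the largest prime factor is 73.

73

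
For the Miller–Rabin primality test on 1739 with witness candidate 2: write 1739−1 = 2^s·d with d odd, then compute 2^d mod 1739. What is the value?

1739 − 1 = 1738 = 2^1 · 869, so d = 869.
2^1 ≡ 2 (mod 1739)
2^2 ≡ 2^2 = 4 ≡ 4 (mod 1739)
2^4 ≡ 4^2 = 16 ≡ 16 (mod 1739)
2^8 ≡ 16^2 = 256 ≡ 256 (mod 1739)
2^16 ≡ 256^2 = 65536 ≡ 1193 (mod 1739)
2^32 ≡ 1193^2 = 1423249 ≡ 747 (mod 1739)
2^64 ≡ 747^2 = 558009 ≡ 1529 (mod 1739)
2^128 ≡ 1529^2 = 2337841 ≡ 625 (mod 1739)
2^256 ≡ 625^2 = 390625 ≡ 1089 (mod 1739)
2^512 ≡ 1089^2 = 1185921 ≡ 1662 (mod 1739)
869 = 512 + 256 + 64 + 32 + 4 + 1 in binary powers of 2.
So 2^869 ≡ 1662 · 1089 · 1529 · 747 · 16 · 2 ≡ 1623 (mod 1739).
Squaring chain: 1623; never reaches −1, so base 2 is a Miller–Rabin witness that 1739 is composite.

1623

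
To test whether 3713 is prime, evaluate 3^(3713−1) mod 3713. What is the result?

3^1 ≡ 3 (mod 3713)
3^2 ≡ 3^2 = 9 ≡ 9 (mod 3713)
3^4 ≡ 9^2 = 81 ≡ 81 (mod 3713)
3^8 ≡ 81^2 = 6561 ≡ 2848 (mod 3713)
3^16 ≡ 2848^2 = 8111104 ≡ 1912 (mod 3713)
3^32 ≡ 1912^2 = 3655744 ≡ 2152 (mod 3713)
3^64 ≡ 2152^2 = 4631104 ≡ 993 (mod 3713)
3^128 ≡ 993^2 = 986049 ≡ 2104 (mod 3713)
3^256 ≡ 2104^2 = 4426816 ≡ 920 (mod 3713)
3^512 ≡ 920^2 = 846400 ≡ 3549 (mod 3713)
3^1024 ≡ 3549^2 = 12595401 ≡ 905 (mod 3713)
3^2048 ≡ 905^2 = 819025 ≡ 2165 (mod 3713)
3712 = 2048 + 1024 + 512 + 128 in binary powers of 2.
So 3^3712 ≡ 2165 · 905 · 3549 · 2104 ≡ 1447 (mod 3713).
Since 1447 ≠ 1, base 3 is a Fermat witness: 3713 is composite.

1447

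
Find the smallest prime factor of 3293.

37

3293 is odd.
Digit sum 17, not divisible by 3.
Ends in 3: not divisible by 5.
7: 3293 = 7·470 + 3
11: 3293 = 11·299 + 4
13: 3293 = 13·253 + 4
17: 3293 = 17·193 + 12
19: 3293 = 19·173 + 6
23: 3293 = 23·143 + 4
29: 3293 = 29·113 + 16
31: 3293 = 31·106 + 7
37: 3293 = 37·89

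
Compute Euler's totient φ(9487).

9256

Factor: 9487 = 53 · 179.
φ(9487) = (53−1) · (179−1) = 52 · 178 = 9256.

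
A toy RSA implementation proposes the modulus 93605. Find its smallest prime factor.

5

93605 is odd.
Digit sum 23, not divisible by 3.
Ends in 5: divisible by 5.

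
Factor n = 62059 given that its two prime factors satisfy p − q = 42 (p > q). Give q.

229

Since p = q + 42, we have 62059 = q(q + 42), so q² + 42q − 62059 = 0.
Discriminant: 42² + 4·62059 = 1764 + 248236 = 250000; √250000 = 500.
q = (−42 + 500)/2 = 229, and p = q + 42 = 271.
Check: 229 · 271 = 62059.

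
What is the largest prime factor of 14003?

14003 = 11 · 1273
1273 = 19 · 67
67 is prime.
So 14003 = 11 · 19 · 67; the largest prime factor is 67.

67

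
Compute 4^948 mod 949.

794

4^1 ≡ 4 (mod 949)
4^2 ≡ 4^2 = 16 ≡ 16 (mod 949)
4^4 ≡ 16^2 = 256 ≡ 256 (mod 949)
4^8 ≡ 256^2 = 65536 ≡ 55 (mod 949)
4^16 ≡ 55^2 = 3025 ≡ 178 (mod 949)
4^32 ≡ 178^2 = 31684 ≡ 367 (mod 949)
4^64 ≡ 367^2 = 134689 ≡ 880 (mod 949)
4^128 ≡ 880^2 = 774400 ≡ 16 (mod 949)
4^256 ≡ 16^2 = 256 ≡ 256 (mod 949)
4^512 ≡ 256^2 = 65536 ≡ 55 (mod 949)
948 = 512 + 256 + 128 + 32 + 16 + 4 in binary powers of 2.
So 4^948 ≡ 55 · 256 · 16 · 367 · 178 · 256 ≡ 794 (mod 949).
Since 794 ≠ 1, base 4 is a Fermat witness: 949 is composite.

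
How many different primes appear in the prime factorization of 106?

106 = 2 · 53
106 = 2 · 53, which has 2 distinct prime factors.

2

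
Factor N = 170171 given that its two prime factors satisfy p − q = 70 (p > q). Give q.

Since p = q + 70, we have 170171 = q(q + 70), so q² + 70q − 170171 = 0.
Discriminant: 70² + 4·170171 = 4900 + 680684 = 685584; √685584 = 828.
q = (−70 + 828)/2 = 379, and p = q + 70 = 449.
Check: 379 · 449 = 170171.

379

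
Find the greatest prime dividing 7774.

23

7774 = 2 · 3887
3887 = 13 · 299
299 = 13 · 23
23 is prime.
So 7774 = 2 · 13^2 · 23; the largest prime factor is 23.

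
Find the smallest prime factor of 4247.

31

4247 is odd.
Digit sum 17, not divisible by 3.
Ends in 7: not divisible by 5.
7: 4247 = 7·606 + 5
11: 4247 = 11·386 + 1
13: 4247 = 13·326 + 9
17: 4247 = 17·249 + 14
19: 4247 = 19·223 + 10
23: 4247 = 23·184 + 15
29: 4247 = 29·146 + 13
31: 4247 = 31·137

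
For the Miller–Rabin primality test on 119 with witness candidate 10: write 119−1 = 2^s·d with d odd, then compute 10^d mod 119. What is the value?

119 − 1 = 118 = 2^1 · 59, so d = 59.
10^1 ≡ 10 (mod 119)
10^2 ≡ 10^2 = 100 ≡ 100 (mod 119)
10^4 ≡ 100^2 = 10000 ≡ 4 (mod 119)
10^8 ≡ 4^2 = 16 ≡ 16 (mod 119)
10^16 ≡ 16^2 = 256 ≡ 18 (mod 119)
10^32 ≡ 18^2 = 324 ≡ 86 (mod 119)
59 = 32 + 16 + 8 + 2 + 1 in binary powers of 2.
So 10^59 ≡ 86 · 18 · 16 · 100 · 10 ≡ 54 (mod 119).
Squaring chain: 54; never reaches −1, so base 10 is a Miller–Rabin witness that 119 is composite.

54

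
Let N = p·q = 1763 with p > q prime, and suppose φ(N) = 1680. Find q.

41

φ(n) = (p−1)(q−1) = n − (p+q) + 1, so p + q = 1763 − 1680 + 1 = 84.
p and q are the roots of t² − 84t + 1763 = 0.
Discriminant: 84² − 4·1763 = 7056 − 7052 = 4; √4 = 2.
q = (84 − 2)/2 = 41, p = (84 + 2)/2 = 43.
Check: 41 · 43 = 1763.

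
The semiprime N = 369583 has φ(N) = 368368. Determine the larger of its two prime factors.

φ(n) = (p−1)(q−1) = n − (p+q) + 1, so p + q = 369583 − 368368 + 1 = 1216.
p and q are the roots of t² − 1216t + 369583 = 0.
Discriminant: 1216² − 4·369583 = 1478656 − 1478332 = 324; √324 = 18.
q = (1216 − 18)/2 = 599, p = (1216 + 18)/2 = 617.
Check: 599 · 617 = 369583.

617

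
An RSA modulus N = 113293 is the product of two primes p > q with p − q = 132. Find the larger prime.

409

Since p = q + 132, we have 113293 = q(q + 132), so q² + 132q − 113293 = 0.
Discriminant: 132² + 4·113293 = 17424 + 453172 = 470596; √470596 = 686.
q = (−132 + 686)/2 = 277, and p = q + 132 = 409.
Check: 277 · 409 = 113293.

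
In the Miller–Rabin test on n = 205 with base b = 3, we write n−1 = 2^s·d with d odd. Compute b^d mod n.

205 − 1 = 204 = 2^2 · 51, so d = 51.
3^1 ≡ 3 (mod 205)
3^2 ≡ 3^2 = 9 ≡ 9 (mod 205)
3^4 ≡ 9^2 = 81 ≡ 81 (mod 205)
3^8 ≡ 81^2 = 6561 ≡ 1 (mod 205)
3^16 ≡ 1^2 = 1 ≡ 1 (mod 205)
3^32 ≡ 1^2 = 1 ≡ 1 (mod 205)
51 = 32 + 16 + 2 + 1 in binary powers of 2.
So 3^51 ≡ 1 · 1 · 9 · 3 ≡ 27 (mod 205).
Squaring chain: 27 → 114; never reaches −1, so base 3 is a Miller–Rabin witness that 205 is composite.

27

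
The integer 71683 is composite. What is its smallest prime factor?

71683 is odd.
Digit sum 25, not divisible by 3.
Ends in 3: not divisible by 5.
7: 71683 = 7·10240 + 3
11: 71683 = 11·6516 + 7
13: 71683 = 13·5514 + 1
17: 71683 = 17·4216 + 11
19: 71683 = 19·3772 + 15
23: 71683 = 23·3116 + 15
29: 71683 = 29·2471 + 24
31: 71683 = 31·2312 + 11
37: 71683 = 37·1937 + 14
41: 71683 = 41·1748 + 15
43: 71683 = 43·1667 + 2
47: 71683 = 47·1525 + 8
53: 71683 = 53·1352 + 27
59: 71683 = 59·1214 + 57
61: 71683 = 61·1175 + 8
67: 71683 = 67·1069 + 60
71: 71683 = 71·1009 + 44
73: 71683 = 73·981 + 70
79: 71683 = 79·907 + 30
83: 71683 = 83·863 + 54
89: 71683 = 89·805 + 38
97: 71683 = 97·739

97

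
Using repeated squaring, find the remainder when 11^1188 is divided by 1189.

11^1 ≡ 11 (mod 1189)
11^2 ≡ 11^2 = 121 ≡ 121 (mod 1189)
11^4 ≡ 121^2 = 14641 ≡ 373 (mod 1189)
11^8 ≡ 373^2 = 139129 ≡ 16 (mod 1189)
11^16 ≡ 16^2 = 256 ≡ 256 (mod 1189)
11^32 ≡ 256^2 = 65536 ≡ 141 (mod 1189)
11^64 ≡ 141^2 = 19881 ≡ 857 (mod 1189)
11^128 ≡ 857^2 = 734449 ≡ 836 (mod 1189)
11^256 ≡ 836^2 = 698896 ≡ 953 (mod 1189)
11^512 ≡ 953^2 = 908209 ≡ 1002 (mod 1189)
11^1024 ≡ 1002^2 = 1004004 ≡ 488 (mod 1189)
1188 = 1024 + 128 + 32 + 4 in binary powers of 2.
So 11^1188 ≡ 488 · 836 · 141 · 373 ≡ 1009 (mod 1189).
Since 1009 ≠ 1, base 11 is a Fermat witness: 1189 is composite.

1009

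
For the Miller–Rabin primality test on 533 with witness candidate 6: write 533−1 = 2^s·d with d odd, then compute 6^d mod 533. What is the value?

188

533 − 1 = 532 = 2^2 · 133, so d = 133.
6^1 ≡ 6 (mod 533)
6^2 ≡ 6^2 = 36 ≡ 36 (mod 533)
6^4 ≡ 36^2 = 1296 ≡ 230 (mod 533)
6^8 ≡ 230^2 = 52900 ≡ 133 (mod 533)
6^16 ≡ 133^2 = 17689 ≡ 100 (mod 533)
6^32 ≡ 100^2 = 10000 ≡ 406 (mod 533)
6^64 ≡ 406^2 = 164836 ≡ 139 (mod 533)
6^128 ≡ 139^2 = 19321 ≡ 133 (mod 533)
133 = 128 + 4 + 1 in binary powers of 2.
So 6^133 ≡ 133 · 230 · 6 ≡ 188 (mod 533).
Squaring chain: 188 → 166; never reaches −1, so base 6 is a Miller–Rabin witness that 533 is composite.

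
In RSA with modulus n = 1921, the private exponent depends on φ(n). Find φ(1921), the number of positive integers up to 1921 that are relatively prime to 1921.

1792

Factor: 1921 = 17 · 113.
φ(1921) = (17−1) · (113−1) = 16 · 112 = 1792.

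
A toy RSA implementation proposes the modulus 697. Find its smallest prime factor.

697 is odd.
Digit sum 22, not divisible by 3.
Ends in 7: not divisible by 5.
7: 697 = 7·99 + 4
11: 697 = 11·63 + 4
13: 697 = 13·53 + 8
17: 697 = 17·41

17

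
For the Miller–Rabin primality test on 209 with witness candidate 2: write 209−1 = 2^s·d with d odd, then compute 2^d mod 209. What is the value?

209 − 1 = 208 = 2^4 · 13, so d = 13.
2^1 ≡ 2 (mod 209)
2^2 ≡ 2^2 = 4 ≡ 4 (mod 209)
2^4 ≡ 4^2 = 16 ≡ 16 (mod 209)
2^8 ≡ 16^2 = 256 ≡ 47 (mod 209)
13 = 8 + 4 + 1 in binary powers of 2.
So 2^13 ≡ 47 · 16 · 2 ≡ 41 (mod 209).
Squaring chain: 41 → 9 → 81 → 82; never reaches −1, so base 2 is a Miller–Rabin witness that 209 is composite.

41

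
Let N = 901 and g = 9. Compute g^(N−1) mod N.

543

9^1 ≡ 9 (mod 901)
9^2 ≡ 9^2 = 81 ≡ 81 (mod 901)
9^4 ≡ 81^2 = 6561 ≡ 254 (mod 901)
9^8 ≡ 254^2 = 64516 ≡ 545 (mod 901)
9^16 ≡ 545^2 = 297025 ≡ 596 (mod 901)
9^32 ≡ 596^2 = 355216 ≡ 222 (mod 901)
9^64 ≡ 222^2 = 49284 ≡ 630 (mod 901)
9^128 ≡ 630^2 = 396900 ≡ 460 (mod 901)
9^256 ≡ 460^2 = 211600 ≡ 766 (mod 901)
9^512 ≡ 766^2 = 586756 ≡ 205 (mod 901)
900 = 512 + 256 + 128 + 4 in binary powers of 2.
So 9^900 ≡ 205 · 766 · 460 · 254 ≡ 543 (mod 901).
Since 543 ≠ 1, base 9 is a Fermat witness: 901 is composite.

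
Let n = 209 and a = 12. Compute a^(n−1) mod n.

12^1 ≡ 12 (mod 209)
12^2 ≡ 12^2 = 144 ≡ 144 (mod 209)
12^4 ≡ 144^2 = 20736 ≡ 45 (mod 209)
12^8 ≡ 45^2 = 2025 ≡ 144 (mod 209)
12^16 ≡ 144^2 = 20736 ≡ 45 (mod 209)
12^32 ≡ 45^2 = 2025 ≡ 144 (mod 209)
12^64 ≡ 144^2 = 20736 ≡ 45 (mod 209)
12^128 ≡ 45^2 = 2025 ≡ 144 (mod 209)
208 = 128 + 64 + 16 in binary powers of 2.
So 12^208 ≡ 144 · 45 · 45 ≡ 45 (mod 209).
Since 45 ≠ 1, base 12 is a Fermat witness: 209 is composite.

45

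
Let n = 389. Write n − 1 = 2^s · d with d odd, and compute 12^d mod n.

389 − 1 = 388 = 2^2 · 97, so d = 97.
12^1 ≡ 12 (mod 389)
12^2 ≡ 12^2 = 144 ≡ 144 (mod 389)
12^4 ≡ 144^2 = 20736 ≡ 119 (mod 389)
12^8 ≡ 119^2 = 14161 ≡ 157 (mod 389)
12^16 ≡ 157^2 = 24649 ≡ 142 (mod 389)
12^32 ≡ 142^2 = 20164 ≡ 325 (mod 389)
12^64 ≡ 325^2 = 105625 ≡ 206 (mod 389)
97 = 64 + 32 + 1 in binary powers of 2.
So 12^97 ≡ 206 · 325 · 12 ≡ 115 (mod 389).
Squaring chain: 115 → 388; reaches −1, so base 12 does not prove 389 composite.

115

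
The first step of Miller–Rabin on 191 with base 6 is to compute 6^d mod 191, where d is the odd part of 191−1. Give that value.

191 − 1 = 190 = 2^1 · 95, so d = 95.
6^1 ≡ 6 (mod 191)
6^2 ≡ 6^2 = 36 ≡ 36 (mod 191)
6^4 ≡ 36^2 = 1296 ≡ 150 (mod 191)
6^8 ≡ 150^2 = 22500 ≡ 153 (mod 191)
6^16 ≡ 153^2 = 23409 ≡ 107 (mod 191)
6^32 ≡ 107^2 = 11449 ≡ 180 (mod 191)
6^64 ≡ 180^2 = 32400 ≡ 121 (mod 191)
95 = 64 + 16 + 8 + 4 + 2 + 1 in binary powers of 2.
So 6^95 ≡ 121 · 107 · 153 · 150 · 36 · 6 ≡ 1 (mod 191).
Since 6^d ≡ 1 (mod 191), base 6 does not prove 191 composite.

1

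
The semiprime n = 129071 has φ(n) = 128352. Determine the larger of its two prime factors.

φ(n) = (p−1)(q−1) = n − (p+q) + 1, so p + q = 129071 − 128352 + 1 = 720.
p and q are the roots of t² − 720t + 129071 = 0.
Discriminant: 720² − 4·129071 = 518400 − 516284 = 2116; √2116 = 46.
q = (720 − 46)/2 = 337, p = (720 + 46)/2 = 383.
Check: 337 · 383 = 129071.

383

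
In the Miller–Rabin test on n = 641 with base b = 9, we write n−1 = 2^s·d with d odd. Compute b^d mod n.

77

641 − 1 = 640 = 2^7 · 5, so d = 5.
9^1 ≡ 9 (mod 641)
9^2 ≡ 9^2 = 81 ≡ 81 (mod 641)
9^4 ≡ 81^2 = 6561 ≡ 151 (mod 641)
5 = 4 + 1 in binary powers of 2.
So 9^5 ≡ 151 · 9 ≡ 77 (mod 641).
Squaring chain: 77 → 160 → 601 → 318 → 487 → 640 → 1; reaches −1, so base 9 does not prove 641 composite.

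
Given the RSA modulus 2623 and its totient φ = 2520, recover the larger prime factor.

φ(n) = (p−1)(q−1) = n − (p+q) + 1, so p + q = 2623 − 2520 + 1 = 104.
p and q are the roots of t² − 104t + 2623 = 0.
Discriminant: 104² − 4·2623 = 10816 − 10492 = 324; √324 = 18.
q = (104 − 18)/2 = 43, p = (104 + 18)/2 = 61.
Check: 43 · 61 = 2623.

61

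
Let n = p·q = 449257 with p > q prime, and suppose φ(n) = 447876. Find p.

859

φ(n) = (p−1)(q−1) = n − (p+q) + 1, so p + q = 449257 − 447876 + 1 = 1382.
p and q are the roots of t² − 1382t + 449257 = 0.
Discriminant: 1382² − 4·449257 = 1909924 − 1797028 = 112896; √112896 = 336.
q = (1382 − 336)/2 = 523, p = (1382 + 336)/2 = 859.
Check: 523 · 859 = 449257.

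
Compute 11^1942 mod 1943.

11^1 ≡ 11 (mod 1943)
11^2 ≡ 11^2 = 121 ≡ 121 (mod 1943)
11^4 ≡ 121^2 = 14641 ≡ 1040 (mod 1943)
11^8 ≡ 1040^2 = 1081600 ≡ 1292 (mod 1943)
11^16 ≡ 1292^2 = 1669264 ≡ 227 (mod 1943)
11^32 ≡ 227^2 = 51529 ≡ 1011 (mod 1943)
11^64 ≡ 1011^2 = 1022121 ≡ 103 (mod 1943)
11^128 ≡ 103^2 = 10609 ≡ 894 (mod 1943)
11^256 ≡ 894^2 = 799236 ≡ 663 (mod 1943)
11^512 ≡ 663^2 = 439569 ≡ 451 (mod 1943)
11^1024 ≡ 451^2 = 203401 ≡ 1329 (mod 1943)
1942 = 1024 + 512 + 256 + 128 + 16 + 4 + 2 in binary powers of 2.
So 11^1942 ≡ 1329 · 451 · 663 · 894 · 227 · 1040 · 121 ≡ 138 (mod 1943).
Since 138 ≠ 1, base 11 is a Fermat witness: 1943 is composite.

138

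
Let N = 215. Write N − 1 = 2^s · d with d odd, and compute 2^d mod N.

215 − 1 = 214 = 2^1 · 107, so d = 107.
2^1 ≡ 2 (mod 215)
2^2 ≡ 2^2 = 4 ≡ 4 (mod 215)
2^4 ≡ 4^2 = 16 ≡ 16 (mod 215)
2^8 ≡ 16^2 = 256 ≡ 41 (mod 215)
2^16 ≡ 41^2 = 1681 ≡ 176 (mod 215)
2^32 ≡ 176^2 = 30976 ≡ 16 (mod 215)
2^64 ≡ 16^2 = 256 ≡ 41 (mod 215)
107 = 64 + 32 + 8 + 2 + 1 in binary powers of 2.
So 2^107 ≡ 41 · 16 · 41 · 4 · 2 ≡ 168 (mod 215).
Squaring chain: 168; never reaches −1, so base 2 is a Miller–Rabin witness that 215 is composite.

168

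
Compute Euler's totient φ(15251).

15000

Factor: 15251 = 101 · 151.
φ(15251) = (101−1) · (151−1) = 100 · 150 = 15000.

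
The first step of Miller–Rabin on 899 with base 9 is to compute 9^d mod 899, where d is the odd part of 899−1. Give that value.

38

899 − 1 = 898 = 2^1 · 449, so d = 449.
9^1 ≡ 9 (mod 899)
9^2 ≡ 9^2 = 81 ≡ 81 (mod 899)
9^4 ≡ 81^2 = 6561 ≡ 268 (mod 899)
9^8 ≡ 268^2 = 71824 ≡ 803 (mod 899)
9^16 ≡ 803^2 = 644809 ≡ 226 (mod 899)
9^32 ≡ 226^2 = 51076 ≡ 732 (mod 899)
9^64 ≡ 732^2 = 535824 ≡ 20 (mod 899)
9^128 ≡ 20^2 = 400 ≡ 400 (mod 899)
9^256 ≡ 400^2 = 160000 ≡ 877 (mod 899)
449 = 256 + 128 + 64 + 1 in binary powers of 2.
So 9^449 ≡ 877 · 400 · 20 · 9 ≡ 38 (mod 899).
Squaring chain: 38; never reaches −1, so base 9 is a Miller–Rabin witness that 899 is composite.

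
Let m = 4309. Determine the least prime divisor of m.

31

4309 is odd.
Digit sum 16, not divisible by 3.
Ends in 9: not divisible by 5.
7: 4309 = 7·615 + 4
11: 4309 = 11·391 + 8
13: 4309 = 13·331 + 6
17: 4309 = 17·253 + 8
19: 4309 = 19·226 + 15
23: 4309 = 23·187 + 8
29: 4309 = 29·148 + 17
31: 4309 = 31·139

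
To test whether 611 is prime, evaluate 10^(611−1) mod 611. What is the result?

549

10^1 ≡ 10 (mod 611)
10^2 ≡ 10^2 = 100 ≡ 100 (mod 611)
10^4 ≡ 100^2 = 10000 ≡ 224 (mod 611)
10^8 ≡ 224^2 = 50176 ≡ 74 (mod 611)
10^16 ≡ 74^2 = 5476 ≡ 588 (mod 611)
10^32 ≡ 588^2 = 345744 ≡ 529 (mod 611)
10^64 ≡ 529^2 = 279841 ≡ 3 (mod 611)
10^128 ≡ 3^2 = 9 ≡ 9 (mod 611)
10^256 ≡ 9^2 = 81 ≡ 81 (mod 611)
10^512 ≡ 81^2 = 6561 ≡ 451 (mod 611)
610 = 512 + 64 + 32 + 2 in binary powers of 2.
So 10^610 ≡ 451 · 3 · 529 · 100 ≡ 549 (mod 611).
Since 549 ≠ 1, base 10 is a Fermat witness: 611 is composite.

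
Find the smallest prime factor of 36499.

17

36499 is odd.
Digit sum 31, not divisible by 3.
Ends in 9: not divisible by 5.
7: 36499 = 7·5214 + 1
11: 36499 = 11·3318 + 1
13: 36499 = 13·2807 + 8
17: 36499 = 17·2147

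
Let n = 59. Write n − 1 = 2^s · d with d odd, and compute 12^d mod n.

59 − 1 = 58 = 2^1 · 29, so d = 29.
12^1 ≡ 12 (mod 59)
12^2 ≡ 12^2 = 144 ≡ 26 (mod 59)
12^4 ≡ 26^2 = 676 ≡ 27 (mod 59)
12^8 ≡ 27^2 = 729 ≡ 21 (mod 59)
12^16 ≡ 21^2 = 441 ≡ 28 (mod 59)
29 = 16 + 8 + 4 + 1 in binary powers of 2.
So 12^29 ≡ 28 · 21 · 27 · 12 ≡ 1 (mod 59).
Since 12^d ≡ 1 (mod 59), base 12 does not prove 59 composite.

1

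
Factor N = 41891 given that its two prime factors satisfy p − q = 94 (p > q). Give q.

Since p = q + 94, we have 41891 = q(q + 94), so q² + 94q − 41891 = 0.
Discriminant: 94² + 4·41891 = 8836 + 167564 = 176400; √176400 = 420.
q = (−94 + 420)/2 = 163, and p = q + 94 = 257.
Check: 163 · 257 = 41891.

163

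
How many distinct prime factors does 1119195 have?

1119195 = 3^2 · 124355
124355 = 5 · 24871
24871 = 7 · 3553
3553 = 11 · 323
323 = 17 · 19
1119195 = 3^2 · 5 · 7 · 11 · 17 · 19, which has 6 distinct prime factors.

6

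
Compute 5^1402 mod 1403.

5^1 ≡ 5 (mod 1403)
5^2 ≡ 5^2 = 25 ≡ 25 (mod 1403)
5^4 ≡ 25^2 = 625 ≡ 625 (mod 1403)
5^8 ≡ 625^2 = 390625 ≡ 591 (mod 1403)
5^16 ≡ 591^2 = 349281 ≡ 1337 (mod 1403)
5^32 ≡ 1337^2 = 1787569 ≡ 147 (mod 1403)
5^64 ≡ 147^2 = 21609 ≡ 564 (mod 1403)
5^128 ≡ 564^2 = 318096 ≡ 1018 (mod 1403)
5^256 ≡ 1018^2 = 1036324 ≡ 910 (mod 1403)
5^512 ≡ 910^2 = 828100 ≡ 330 (mod 1403)
5^1024 ≡ 330^2 = 108900 ≡ 869 (mod 1403)
1402 = 1024 + 256 + 64 + 32 + 16 + 8 + 2 in binary powers of 2.
So 5^1402 ≡ 869 · 910 · 564 · 147 · 1337 · 591 · 25 ≡ 992 (mod 1403).
Since 992 ≠ 1, base 5 is a Fermat witness: 1403 is composite.

992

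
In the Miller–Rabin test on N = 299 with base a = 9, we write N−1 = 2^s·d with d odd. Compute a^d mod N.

299 − 1 = 298 = 2^1 · 149, so d = 149.
9^1 ≡ 9 (mod 299)
9^2 ≡ 9^2 = 81 ≡ 81 (mod 299)
9^4 ≡ 81^2 = 6561 ≡ 282 (mod 299)
9^8 ≡ 282^2 = 79524 ≡ 289 (mod 299)
9^16 ≡ 289^2 = 83521 ≡ 100 (mod 299)
9^32 ≡ 100^2 = 10000 ≡ 133 (mod 299)
9^64 ≡ 133^2 = 17689 ≡ 48 (mod 299)
9^128 ≡ 48^2 = 2304 ≡ 211 (mod 299)
149 = 128 + 16 + 4 + 1 in binary powers of 2.
So 9^149 ≡ 211 · 100 · 282 · 9 ≡ 3 (mod 299).
Squaring chain: 3; never reaches −1, so base 9 is a Miller–Rabin witness that 299 is composite.

3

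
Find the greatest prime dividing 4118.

4118 = 2 · 2059
2059 = 29 · 71
71 is prime.
So 4118 = 2 · 29 · 71; the largest prime factor is 71.

71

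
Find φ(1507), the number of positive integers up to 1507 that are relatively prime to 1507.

Factor: 1507 = 11 · 137.
φ(1507) = (11−1) · (137−1) = 10 · 136 = 1360.

1360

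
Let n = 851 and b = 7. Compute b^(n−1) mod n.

255

7^1 ≡ 7 (mod 851)
7^2 ≡ 7^2 = 49 ≡ 49 (mod 851)
7^4 ≡ 49^2 = 2401 ≡ 699 (mod 851)
7^8 ≡ 699^2 = 488601 ≡ 127 (mod 851)
7^16 ≡ 127^2 = 16129 ≡ 811 (mod 851)
7^32 ≡ 811^2 = 657721 ≡ 749 (mod 851)
7^64 ≡ 749^2 = 561001 ≡ 192 (mod 851)
7^128 ≡ 192^2 = 36864 ≡ 271 (mod 851)
7^256 ≡ 271^2 = 73441 ≡ 255 (mod 851)
7^512 ≡ 255^2 = 65025 ≡ 349 (mod 851)
850 = 512 + 256 + 64 + 16 + 2 in binary powers of 2.
So 7^850 ≡ 349 · 255 · 192 · 811 · 49 ≡ 255 (mod 851).
Since 255 ≠ 1, base 7 is a Fermat witness: 851 is composite.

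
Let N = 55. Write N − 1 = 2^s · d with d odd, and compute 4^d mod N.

49

55 − 1 = 54 = 2^1 · 27, so d = 27.
4^1 ≡ 4 (mod 55)
4^2 ≡ 4^2 = 16 ≡ 16 (mod 55)
4^4 ≡ 16^2 = 256 ≡ 36 (mod 55)
4^8 ≡ 36^2 = 1296 ≡ 31 (mod 55)
4^16 ≡ 31^2 = 961 ≡ 26 (mod 55)
27 = 16 + 8 + 2 + 1 in binary powers of 2.
So 4^27 ≡ 26 · 31 · 16 · 4 ≡ 49 (mod 55).
Squaring chain: 49; never reaches −1, so base 4 is a Miller–Rabin witness that 55 is composite.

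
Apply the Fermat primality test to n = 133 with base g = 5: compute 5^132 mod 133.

64

5^1 ≡ 5 (mod 133)
5^2 ≡ 5^2 = 25 ≡ 25 (mod 133)
5^4 ≡ 25^2 = 625 ≡ 93 (mod 133)
5^8 ≡ 93^2 = 8649 ≡ 4 (mod 133)
5^16 ≡ 4^2 = 16 ≡ 16 (mod 133)
5^32 ≡ 16^2 = 256 ≡ 123 (mod 133)
5^64 ≡ 123^2 = 15129 ≡ 100 (mod 133)
5^128 ≡ 100^2 = 10000 ≡ 25 (mod 133)
132 = 128 + 4 in binary powers of 2.
So 5^132 ≡ 25 · 93 ≡ 64 (mod 133).
Since 64 ≠ 1, base 5 is a Fermat witness: 133 is composite.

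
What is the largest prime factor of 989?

989 = 23 · 43
43 is prime.
So 989 = 23 · 43; the largest prime factor is 43.

43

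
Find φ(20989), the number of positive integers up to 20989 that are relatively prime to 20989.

20700

Factor: 20989 = 139 · 151.
φ(20989) = (139−1) · (151−1) = 138 · 150 = 20700.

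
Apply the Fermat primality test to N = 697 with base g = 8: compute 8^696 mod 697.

8^1 ≡ 8 (mod 697)
8^2 ≡ 8^2 = 64 ≡ 64 (mod 697)
8^4 ≡ 64^2 = 4096 ≡ 611 (mod 697)
8^8 ≡ 611^2 = 373321 ≡ 426 (mod 697)
8^16 ≡ 426^2 = 181476 ≡ 256 (mod 697)
8^32 ≡ 256^2 = 65536 ≡ 18 (mod 697)
8^64 ≡ 18^2 = 324 ≡ 324 (mod 697)
8^128 ≡ 324^2 = 104976 ≡ 426 (mod 697)
8^256 ≡ 426^2 = 181476 ≡ 256 (mod 697)
8^512 ≡ 256^2 = 65536 ≡ 18 (mod 697)
696 = 512 + 128 + 32 + 16 + 8 in binary powers of 2.
So 8^696 ≡ 18 · 426 · 18 · 256 · 426 ≡ 256 (mod 697).
Since 256 ≠ 1, base 8 is a Fermat witness: 697 is composite.

256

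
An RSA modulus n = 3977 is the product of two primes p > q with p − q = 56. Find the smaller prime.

41

Since p = q + 56, we have 3977 = q(q + 56), so q² + 56q − 3977 = 0.
Discriminant: 56² + 4·3977 = 3136 + 15908 = 19044; √19044 = 138.
q = (−56 + 138)/2 = 41, and p = q + 56 = 97.
Check: 41 · 97 = 3977.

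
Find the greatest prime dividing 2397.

2397 = 3 · 799
799 = 17 · 47
47 is prime.
So 2397 = 3 · 17 · 47; the largest prime factor is 47.

47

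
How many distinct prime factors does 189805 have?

5

189805 = 5 · 37961
37961 = 7 · 5423
5423 = 11 · 493
493 = 17 · 29
189805 = 5 · 7 · 11 · 17 · 29, which has 5 distinct prime factors.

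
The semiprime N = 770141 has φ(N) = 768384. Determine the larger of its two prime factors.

φ(n) = (p−1)(q−1) = n − (p+q) + 1, so p + q = 770141 − 768384 + 1 = 1758.
p and q are the roots of t² − 1758t + 770141 = 0.
Discriminant: 1758² − 4·770141 = 3090564 − 3080564 = 10000; √10000 = 100.
q = (1758 − 100)/2 = 829, p = (1758 + 100)/2 = 929.
Check: 829 · 929 = 770141.

929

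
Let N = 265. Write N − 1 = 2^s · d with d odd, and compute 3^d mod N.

265 − 1 = 264 = 2^3 · 33, so d = 33.
3^1 ≡ 3 (mod 265)
3^2 ≡ 3^2 = 9 ≡ 9 (mod 265)
3^4 ≡ 9^2 = 81 ≡ 81 (mod 265)
3^8 ≡ 81^2 = 6561 ≡ 201 (mod 265)
3^16 ≡ 201^2 = 40401 ≡ 121 (mod 265)
3^32 ≡ 121^2 = 14641 ≡ 66 (mod 265)
33 = 32 + 1 in binary powers of 2.
So 3^33 ≡ 66 · 3 ≡ 198 (mod 265).
Squaring chain: 198 → 249 → 256; never reaches −1, so base 3 is a Miller–Rabin witness that 265 is composite.

198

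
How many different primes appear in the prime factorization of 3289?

3289 = 11 · 299
299 = 13 · 23
3289 = 11 · 13 · 23, which has 3 distinct prime factors.

3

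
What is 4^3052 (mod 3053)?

4^1 ≡ 4 (mod 3053)
4^2 ≡ 4^2 = 16 ≡ 16 (mod 3053)
4^4 ≡ 16^2 = 256 ≡ 256 (mod 3053)
4^8 ≡ 256^2 = 65536 ≡ 1423 (mod 3053)
4^16 ≡ 1423^2 = 2024929 ≡ 790 (mod 3053)
4^32 ≡ 790^2 = 624100 ≡ 1288 (mod 3053)
4^64 ≡ 1288^2 = 1658944 ≡ 1165 (mod 3053)
4^128 ≡ 1165^2 = 1357225 ≡ 1693 (mod 3053)
4^256 ≡ 1693^2 = 2866249 ≡ 2535 (mod 3053)
4^512 ≡ 2535^2 = 6426225 ≡ 2713 (mod 3053)
4^1024 ≡ 2713^2 = 7360369 ≡ 2639 (mod 3053)
4^2048 ≡ 2639^2 = 6964321 ≡ 428 (mod 3053)
3052 = 2048 + 512 + 256 + 128 + 64 + 32 + 8 + 4 in binary powers of 2.
So 4^3052 ≡ 428 · 2713 · 2535 · 1693 · 1165 · 1288 · 1423 · 256 ≡ 1119 (mod 3053).
Since 1119 ≠ 1, base 4 is a Fermat witness: 3053 is composite.

1119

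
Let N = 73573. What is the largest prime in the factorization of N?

73573 = 29 · 2537
2537 = 43 · 59
59 is prime.
So 73573 = 29 · 43 · 59; the largest prime factor is 59.

59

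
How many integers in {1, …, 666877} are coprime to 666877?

Factor: 666877 = 59 · 89 · 127.
φ(666877) = (59−1) · (89−1) · (127−1) = 58 · 88 · 126 = 643104.

643104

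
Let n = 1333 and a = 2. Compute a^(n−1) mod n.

4

2^1 ≡ 2 (mod 1333)
2^2 ≡ 2^2 = 4 ≡ 4 (mod 1333)
2^4 ≡ 4^2 = 16 ≡ 16 (mod 1333)
2^8 ≡ 16^2 = 256 ≡ 256 (mod 1333)
2^16 ≡ 256^2 = 65536 ≡ 219 (mod 1333)
2^32 ≡ 219^2 = 47961 ≡ 1306 (mod 1333)
2^64 ≡ 1306^2 = 1705636 ≡ 729 (mod 1333)
2^128 ≡ 729^2 = 531441 ≡ 907 (mod 1333)
2^256 ≡ 907^2 = 822649 ≡ 188 (mod 1333)
2^512 ≡ 188^2 = 35344 ≡ 686 (mod 1333)
2^1024 ≡ 686^2 = 470596 ≡ 47 (mod 1333)
1332 = 1024 + 256 + 32 + 16 + 4 in binary powers of 2.
So 2^1332 ≡ 47 · 188 · 1306 · 219 · 16 ≡ 4 (mod 1333).
Since 4 ≠ 1, base 2 is a Fermat witness: 1333 is composite.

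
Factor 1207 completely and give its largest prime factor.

1207 = 17 · 71
71 is prime.
So 1207 = 17 · 71; the largest prime factor is 71.

71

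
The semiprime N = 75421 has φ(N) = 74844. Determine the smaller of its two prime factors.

φ(n) = (p−1)(q−1) = n − (p+q) + 1, so p + q = 75421 − 74844 + 1 = 578.
p and q are the roots of t² − 578t + 75421 = 0.
Discriminant: 578² − 4·75421 = 334084 − 301684 = 32400; √32400 = 180.
q = (578 − 180)/2 = 199, p = (578 + 180)/2 = 379.
Check: 199 · 379 = 75421.

199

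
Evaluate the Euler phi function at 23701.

Factor: 23701 = 137 · 173.
φ(23701) = (137−1) · (173−1) = 136 · 172 = 23392.

23392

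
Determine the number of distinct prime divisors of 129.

2

129 = 3 · 43
129 = 3 · 43, which has 2 distinct prime factors.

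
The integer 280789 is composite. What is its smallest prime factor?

280789 is odd.
Digit sum 34, not divisible by 3.
Ends in 9: not divisible by 5.
7: 280789 = 7·40112 + 5
11: 280789 = 11·25526 + 3
13: 280789 = 13·21599 + 2
17: 280789 = 17·16517

17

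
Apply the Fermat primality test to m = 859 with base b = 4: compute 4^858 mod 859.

1

4^1 ≡ 4 (mod 859)
4^2 ≡ 4^2 = 16 ≡ 16 (mod 859)
4^4 ≡ 16^2 = 256 ≡ 256 (mod 859)
4^8 ≡ 256^2 = 65536 ≡ 252 (mod 859)
4^16 ≡ 252^2 = 63504 ≡ 797 (mod 859)
4^32 ≡ 797^2 = 635209 ≡ 408 (mod 859)
4^64 ≡ 408^2 = 166464 ≡ 677 (mod 859)
4^128 ≡ 677^2 = 458329 ≡ 482 (mod 859)
4^256 ≡ 482^2 = 232324 ≡ 394 (mod 859)
4^512 ≡ 394^2 = 155236 ≡ 616 (mod 859)
858 = 512 + 256 + 64 + 16 + 8 + 2 in binary powers of 2.
So 4^858 ≡ 616 · 394 · 677 · 797 · 252 · 16 ≡ 1 (mod 859).
Since the result is 1, base 4 gives no evidence that 859 is composite.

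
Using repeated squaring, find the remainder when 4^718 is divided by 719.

4^1 ≡ 4 (mod 719)
4^2 ≡ 4^2 = 16 ≡ 16 (mod 719)
4^4 ≡ 16^2 = 256 ≡ 256 (mod 719)
4^8 ≡ 256^2 = 65536 ≡ 107 (mod 719)
4^16 ≡ 107^2 = 11449 ≡ 664 (mod 719)
4^32 ≡ 664^2 = 440896 ≡ 149 (mod 719)
4^64 ≡ 149^2 = 22201 ≡ 631 (mod 719)
4^128 ≡ 631^2 = 398161 ≡ 554 (mod 719)
4^256 ≡ 554^2 = 306916 ≡ 622 (mod 719)
4^512 ≡ 622^2 = 386884 ≡ 62 (mod 719)
718 = 512 + 128 + 64 + 8 + 4 + 2 in binary powers of 2.
So 4^718 ≡ 62 · 554 · 631 · 107 · 256 · 16 ≡ 1 (mod 719).
Since the result is 1, base 4 gives no evidence that 719 is composite.

1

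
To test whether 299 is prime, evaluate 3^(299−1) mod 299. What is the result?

3

3^1 ≡ 3 (mod 299)
3^2 ≡ 3^2 = 9 ≡ 9 (mod 299)
3^4 ≡ 9^2 = 81 ≡ 81 (mod 299)
3^8 ≡ 81^2 = 6561 ≡ 282 (mod 299)
3^16 ≡ 282^2 = 79524 ≡ 289 (mod 299)
3^32 ≡ 289^2 = 83521 ≡ 100 (mod 299)
3^64 ≡ 100^2 = 10000 ≡ 133 (mod 299)
3^128 ≡ 133^2 = 17689 ≡ 48 (mod 299)
3^256 ≡ 48^2 = 2304 ≡ 211 (mod 299)
298 = 256 + 32 + 8 + 2 in binary powers of 2.
So 3^298 ≡ 211 · 100 · 282 · 9 ≡ 3 (mod 299).
Since 3 ≠ 1, base 3 is a Fermat witness: 299 is composite.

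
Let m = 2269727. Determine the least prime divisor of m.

2269727 is odd.
Digit sum 35, not divisible by 3.
Ends in 7: not divisible by 5.
7: 2269727 = 7·324246 + 5
11: 2269727 = 11·206338 + 9
13: 2269727 = 13·174594 + 5
17: 2269727 = 17·133513 + 6
19: 2269727 = 19·119459 + 6
23: 2269727 = 23·98683 + 18
29: 2269727 = 29·78266 + 13
31: 2269727 = 31·73217

31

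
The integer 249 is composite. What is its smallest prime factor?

249 is odd.
Digit sum 15, divisible by 3.

3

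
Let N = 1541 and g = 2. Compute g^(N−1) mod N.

2^1 ≡ 2 (mod 1541)
2^2 ≡ 2^2 = 4 ≡ 4 (mod 1541)
2^4 ≡ 4^2 = 16 ≡ 16 (mod 1541)
2^8 ≡ 16^2 = 256 ≡ 256 (mod 1541)
2^16 ≡ 256^2 = 65536 ≡ 814 (mod 1541)
2^32 ≡ 814^2 = 662596 ≡ 1507 (mod 1541)
2^64 ≡ 1507^2 = 2271049 ≡ 1156 (mod 1541)
2^128 ≡ 1156^2 = 1336336 ≡ 289 (mod 1541)
2^256 ≡ 289^2 = 83521 ≡ 307 (mod 1541)
2^512 ≡ 307^2 = 94249 ≡ 248 (mod 1541)
2^1024 ≡ 248^2 = 61504 ≡ 1405 (mod 1541)
1540 = 1024 + 512 + 4 in binary powers of 2.
So 2^1540 ≡ 1405 · 248 · 16 ≡ 1243 (mod 1541).
Since 1243 ≠ 1, base 2 is a Fermat witness: 1541 is composite.

1243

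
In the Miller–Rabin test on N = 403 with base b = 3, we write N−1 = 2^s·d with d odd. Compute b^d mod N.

170

403 − 1 = 402 = 2^1 · 201, so d = 201.
3^1 ≡ 3 (mod 403)
3^2 ≡ 3^2 = 9 ≡ 9 (mod 403)
3^4 ≡ 9^2 = 81 ≡ 81 (mod 403)
3^8 ≡ 81^2 = 6561 ≡ 113 (mod 403)
3^16 ≡ 113^2 = 12769 ≡ 276 (mod 403)
3^32 ≡ 276^2 = 76176 ≡ 9 (mod 403)
3^64 ≡ 9^2 = 81 ≡ 81 (mod 403)
3^128 ≡ 81^2 = 6561 ≡ 113 (mod 403)
201 = 128 + 64 + 8 + 1 in binary powers of 2.
So 3^201 ≡ 113 · 81 · 113 · 3 ≡ 170 (mod 403).
Squaring chain: 170; never reaches −1, so base 3 is a Miller–Rabin witness that 403 is composite.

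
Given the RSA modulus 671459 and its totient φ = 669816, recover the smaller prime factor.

757

φ(n) = (p−1)(q−1) = n − (p+q) + 1, so p + q = 671459 − 669816 + 1 = 1644.
p and q are the roots of t² − 1644t + 671459 = 0.
Discriminant: 1644² − 4·671459 = 2702736 − 2685836 = 16900; √16900 = 130.
q = (1644 − 130)/2 = 757, p = (1644 + 130)/2 = 887.
Check: 757 · 887 = 671459.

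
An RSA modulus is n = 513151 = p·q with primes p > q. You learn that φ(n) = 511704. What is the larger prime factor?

φ(n) = (p−1)(q−1) = n − (p+q) + 1, so p + q = 513151 − 511704 + 1 = 1448.
p and q are the roots of t² − 1448t + 513151 = 0.
Discriminant: 1448² − 4·513151 = 2096704 − 2052604 = 44100; √44100 = 210.
q = (1448 − 210)/2 = 619, p = (1448 + 210)/2 = 829.
Check: 619 · 829 = 513151.

829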